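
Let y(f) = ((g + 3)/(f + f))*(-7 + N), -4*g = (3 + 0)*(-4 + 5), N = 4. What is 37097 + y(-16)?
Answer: 4748443/128 ≈ 37097.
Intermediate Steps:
g = -¾ (g = -(3 + 0)*(-4 + 5)/4 = -3/4 = -¼*3 = -¾ ≈ -0.75000)
y(f) = -27/(8*f) (y(f) = ((-¾ + 3)/(f + f))*(-7 + 4) = (9/(4*((2*f))))*(-3) = (9*(1/(2*f))/4)*(-3) = (9/(8*f))*(-3) = -27/(8*f))
37097 + y(-16) = 37097 - 27/8/(-16) = 37097 - 27/8*(-1/16) = 37097 + 27/128 = 4748443/128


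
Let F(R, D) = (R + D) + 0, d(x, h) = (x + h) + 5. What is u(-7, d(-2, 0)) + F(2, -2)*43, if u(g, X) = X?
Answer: 3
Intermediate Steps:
d(x, h) = 5 + h + x (d(x, h) = (h + x) + 5 = 5 + h + x)
F(R, D) = D + R (F(R, D) = (D + R) + 0 = D + R)
u(-7, d(-2, 0)) + F(2, -2)*43 = (5 + 0 - 2) + (-2 + 2)*43 = 3 + 0*43 = 3 + 0 = 3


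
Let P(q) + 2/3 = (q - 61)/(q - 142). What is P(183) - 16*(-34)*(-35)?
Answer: -2341636/123 ≈ -19038.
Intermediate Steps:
P(q) = -⅔ + (-61 + q)/(-142 + q) (P(q) = -⅔ + (q - 61)/(q - 142) = -⅔ + (-61 + q)/(-142 + q))
P(183) - 16*(-34)*(-35) = (101 + 183)/(3*(-142 + 183)) - 16*(-34)*(-35) = (⅓)*284/41 - (-544)*(-35) = (⅓)*(1/41)*284 - 1*19040 = 284/123 - 19040 = -2341636/123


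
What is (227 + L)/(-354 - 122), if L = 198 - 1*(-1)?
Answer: -213/238 ≈ -0.89496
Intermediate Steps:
L = 199 (L = 198 + 1 = 199)
(227 + L)/(-354 - 122) = (227 + 199)/(-354 - 122) = 426/(-476) = 426*(-1/476) = -213/238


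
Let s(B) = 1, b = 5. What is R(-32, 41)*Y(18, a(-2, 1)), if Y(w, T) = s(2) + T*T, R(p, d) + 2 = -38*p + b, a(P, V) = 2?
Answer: 6095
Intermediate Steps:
R(p, d) = 3 - 38*p (R(p, d) = -2 + (-38*p + 5) = -2 + (5 - 38*p) = 3 - 38*p)
Y(w, T) = 1 + T² (Y(w, T) = 1 + T*T = 1 + T²)
R(-32, 41)*Y(18, a(-2, 1)) = (3 - 38*(-32))*(1 + 2²) = (3 + 1216)*(1 + 4) = 1219*5 = 6095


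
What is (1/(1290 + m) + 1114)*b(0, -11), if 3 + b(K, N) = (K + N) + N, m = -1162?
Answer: -3564825/128 ≈ -27850.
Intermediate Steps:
b(K, N) = -3 + K + 2*N (b(K, N) = -3 + ((K + N) + N) = -3 + (K + 2*N) = -3 + K + 2*N)
(1/(1290 + m) + 1114)*b(0, -11) = (1/(1290 - 1162) + 1114)*(-3 + 0 + 2*(-11)) = (1/128 + 1114)*(-3 + 0 - 22) = (1/128 + 1114)*(-25) = (142593/128)*(-25) = -3564825/128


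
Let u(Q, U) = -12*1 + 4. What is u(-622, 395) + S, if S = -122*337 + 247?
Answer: -40875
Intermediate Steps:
u(Q, U) = -8 (u(Q, U) = -12 + 4 = -8)
S = -40867 (S = -41114 + 247 = -40867)
u(-622, 395) + S = -8 - 40867 = -40875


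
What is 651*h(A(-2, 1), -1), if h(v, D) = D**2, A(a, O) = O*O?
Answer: 651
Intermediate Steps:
A(a, O) = O**2
651*h(A(-2, 1), -1) = 651*(-1)**2 = 651*1 = 651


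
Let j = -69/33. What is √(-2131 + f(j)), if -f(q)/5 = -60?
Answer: I*√1831 ≈ 42.79*I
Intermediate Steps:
j = -23/11 (j = -69*1/33 = -23/11 ≈ -2.0909)
f(q) = 300 (f(q) = -5*(-60) = 300)
√(-2131 + f(j)) = √(-2131 + 300) = √(-1831) = I*√1831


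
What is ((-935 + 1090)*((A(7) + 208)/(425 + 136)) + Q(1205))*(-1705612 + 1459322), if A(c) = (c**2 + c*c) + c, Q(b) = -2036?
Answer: 24487517590/51 ≈ 4.8015e+8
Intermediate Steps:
A(c) = c + 2*c**2 (A(c) = (c**2 + c**2) + c = 2*c**2 + c = c + 2*c**2)
((-935 + 1090)*((A(7) + 208)/(425 + 136)) + Q(1205))*(-1705612 + 1459322) = ((-935 + 1090)*((7*(1 + 2*7) + 208)/(425 + 136)) - 2036)*(-1705612 + 1459322) = (155*((7*(1 + 14) + 208)/561) - 2036)*(-246290) = (155*((7*15 + 208)*(1/561)) - 2036)*(-246290) = (155*((105 + 208)*(1/561)) - 2036)*(-246290) = (155*(313*(1/561)) - 2036)*(-246290) = (155*(313/561) - 2036)*(-246290) = (48515/561 - 2036)*(-246290) = -1093681/561*(-246290) = 24487517590/51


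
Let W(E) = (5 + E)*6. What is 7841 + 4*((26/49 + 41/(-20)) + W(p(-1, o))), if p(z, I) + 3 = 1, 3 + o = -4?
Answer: 1937196/245 ≈ 7906.9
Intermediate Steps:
o = -7 (o = -3 - 4 = -7)
p(z, I) = -2 (p(z, I) = -3 + 1 = -2)
W(E) = 30 + 6*E
7841 + 4*((26/49 + 41/(-20)) + W(p(-1, o))) = 7841 + 4*((26/49 + 41/(-20)) + (30 + 6*(-2))) = 7841 + 4*((26*(1/49) + 41*(-1/20)) + (30 - 12)) = 7841 + 4*((26/49 - 41/20) + 18) = 7841 + 4*(-1489/980 + 18) = 7841 + 4*(16151/980) = 7841 + 16151/245 = 1937196/245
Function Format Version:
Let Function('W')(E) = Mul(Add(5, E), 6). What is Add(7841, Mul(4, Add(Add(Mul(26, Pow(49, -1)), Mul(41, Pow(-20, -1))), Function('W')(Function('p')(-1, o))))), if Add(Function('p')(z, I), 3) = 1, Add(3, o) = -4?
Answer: Rational(1937196, 245) ≈ 7906.9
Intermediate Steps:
o = -7 (o = Add(-3, -4) = -7)
Function('p')(z, I) = -2 (Function('p')(z, I) = Add(-3, 1) = -2)
Function('W')(E) = Add(30, Mul(6, E))
Add(7841, Mul(4, Add(Add(Mul(26, Pow(49, -1)), Mul(41, Pow(-20, -1))), Function('W')(Function('p')(-1, o))))) = Add(7841, Mul(4, Add(Add(Mul(26, Pow(49, -1)), Mul(41, Pow(-20, -1))), Add(30, Mul(6, -2))))) = Add(7841, Mul(4, Add(Add(Mul(26, Rational(1, 49)), Mul(41, Rational(-1, 20))), Add(30, -12)))) = Add(7841, Mul(4, Add(Add(Rational(26, 49), Rational(-41, 20)), 18))) = Add(7841, Mul(4, Add(Rational(-1489, 980), 18))) = Add(7841, Mul(4, Rational(16151, 980))) = Add(7841, Rational(16151, 245)) = Rational(1937196, 245)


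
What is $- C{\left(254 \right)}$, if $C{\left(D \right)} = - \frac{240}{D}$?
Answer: $\frac{120}{127} \approx 0.94488$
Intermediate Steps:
$- C{\left(254 \right)} = - \frac{-240}{254} = \left(-1\right) \left(- \frac{120}{127}\right) = \frac{120}{127}$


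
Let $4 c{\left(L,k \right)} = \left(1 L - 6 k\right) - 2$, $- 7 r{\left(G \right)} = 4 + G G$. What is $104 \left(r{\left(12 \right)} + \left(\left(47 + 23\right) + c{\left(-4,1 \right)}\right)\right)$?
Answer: $\frac{33384}{7} \approx 4769.1$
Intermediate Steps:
$r{\left(G \right)} = - \frac{4}{7} - \frac{G^{2}}{7}$ ($r{\left(G \right)} = - \frac{4 + G G}{7} = - \frac{4 + G^{2}}{7} = - \frac{4}{7} - \frac{G^{2}}{7}$)
$c{\left(L,k \right)} = - \frac{1}{2} - \frac{3 k}{2} + \frac{L}{4}$ ($c{\left(L,k \right)} = \frac{\left(1 L - 6 k\right) - 2}{4} = \frac{\left(L - 6 k\right) - 2}{4} = \frac{-2 + L - 6 k}{4} = - \frac{1}{2} - \frac{3 k}{2} + \frac{L}{4}$)
$104 \left(r{\left(12 \right)} + \left(\left(47 + 23\right) + c{\left(-4,1 \right)}\right)\right) = 104 \left(\left(- \frac{4}{7} - \frac{12^{2}}{7}\right) + \left(\left(47 + 23\right) - 3\right)\right) = 104 \left(\left(- \frac{4}{7} - \frac{144}{7}\right) + \left(70 - 3\right)\right) = 104 \left(- \frac{148}{7} + 67\right) = 104 \cdot \frac{321}{7} = \frac{33384}{7}$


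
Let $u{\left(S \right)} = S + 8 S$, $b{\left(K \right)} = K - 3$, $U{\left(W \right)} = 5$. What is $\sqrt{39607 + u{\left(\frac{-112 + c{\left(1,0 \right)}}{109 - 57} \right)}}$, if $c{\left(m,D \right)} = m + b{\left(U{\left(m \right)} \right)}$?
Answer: $\frac{\sqrt{26761579}}{26} \approx 198.97$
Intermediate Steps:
$b{\left(K \right)} = -3 + K$ ($b{\left(K \right)} = K - 3 = -3 + K$)
$c{\left(m,D \right)} = 2 + m$ ($c{\left(m,D \right)} = m + \left(-3 + 5\right) = m + 2 = 2 + m$)
$u{\left(S \right)} = 9 S$
$\sqrt{39607 + u{\left(\frac{-112 + c{\left(1,0 \right)}}{109 - 57} \right)}} = \sqrt{39607 + 9 \frac{-112 + \left(2 + 1\right)}{109 - 57}} = \sqrt{39607 + 9 \frac{-112 + 3}{52}} = \sqrt{39607 + 9 \left(\left(-109\right) \frac{1}{52}\right)} = \sqrt{39607 + 9 \left(- \frac{109}{52}\right)} = \sqrt{39607 - \frac{981}{52}} = \sqrt{\frac{2058583}{52}} = \frac{\sqrt{26761579}}{26}$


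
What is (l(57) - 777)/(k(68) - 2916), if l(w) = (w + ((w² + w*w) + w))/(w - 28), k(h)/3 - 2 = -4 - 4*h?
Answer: 183/1246 ≈ 0.14687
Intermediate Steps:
k(h) = -6 - 12*h (k(h) = 6 + 3*(-4 - 4*h) = 6 + (-12 - 12*h) = -6 - 12*h)
l(w) = (2*w + 2*w²)/(-28 + w) (l(w) = (w + ((w² + w²) + w))/(-28 + w) = (w + (2*w² + w))/(-28 + w) = (w + (w + 2*w²))/(-28 + w) = (2*w + 2*w²)/(-28 + w))
(l(57) - 777)/(k(68) - 2916) = (2*57*(1 + 57)/(-28 + 57) - 777)/((-6 - 12*68) - 2916) = (2*57*58/29 - 777)/((-6 - 816) - 2916) = (2*57*(1/29)*58 - 777)/(-822 - 2916) = (228 - 777)/(-3738) = -549*(-1/3738) = 183/1246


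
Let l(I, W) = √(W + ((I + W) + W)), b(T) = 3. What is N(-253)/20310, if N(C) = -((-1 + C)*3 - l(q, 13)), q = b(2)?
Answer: 127/3385 + √42/20310 ≈ 0.037838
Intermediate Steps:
q = 3
l(I, W) = √(I + 3*W) (l(I, W) = √(W + (I + 2*W)) = √(I + 3*W))
N(C) = 3 + √42 - 3*C (N(C) = -((-1 + C)*3 - √(3 + 3*13)) = -((-3 + 3*C) - √(3 + 39)) = -((-3 + 3*C) - √42) = -(-3 - √42 + 3*C) = 3 + √42 - 3*C)
N(-253)/20310 = (3 + √42 - 3*(-253))/20310 = (3 + √42 + 759)*(1/20310) = (762 + √42)*(1/20310) = 127/3385 + √42/20310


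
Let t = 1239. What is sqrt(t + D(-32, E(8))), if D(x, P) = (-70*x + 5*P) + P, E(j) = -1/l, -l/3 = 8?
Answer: sqrt(13917)/2 ≈ 58.985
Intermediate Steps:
l = -24 (l = -3*8 = -24)
E(j) = 1/24 (E(j) = -1/(-24) = -1*(-1/24) = 1/24)
D(x, P) = -70*x + 6*P
sqrt(t + D(-32, E(8))) = sqrt(1239 + (-70*(-32) + 6*(1/24))) = sqrt(1239 + (2240 + 1/4)) = sqrt(1239 + 8961/4) = sqrt(13917/4) = sqrt(13917)/2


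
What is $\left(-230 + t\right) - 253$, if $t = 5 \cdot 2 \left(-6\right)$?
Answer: $-543$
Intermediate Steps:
$t = -60$ ($t = 10 \left(-6\right) = -60$)
$\left(-230 + t\right) - 253 = \left(-230 - 60\right) - 253 = -290 - 253 = -543$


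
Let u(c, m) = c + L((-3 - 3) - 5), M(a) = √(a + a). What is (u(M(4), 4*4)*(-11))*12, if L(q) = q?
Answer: 1452 - 264*√2 ≈ 1078.6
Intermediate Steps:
M(a) = √2*√a (M(a) = √(2*a) = √2*√a)
u(c, m) = -11 + c (u(c, m) = c + ((-3 - 3) - 5) = c + (-6 - 5) = c - 11 = -11 + c)
(u(M(4), 4*4)*(-11))*12 = ((-11 + √2*√4)*(-11))*12 = ((-11 + √2*2)*(-11))*12 = ((-11 + 2*√2)*(-11))*12 = (121 - 22*√2)*12 = 1452 - 264*√2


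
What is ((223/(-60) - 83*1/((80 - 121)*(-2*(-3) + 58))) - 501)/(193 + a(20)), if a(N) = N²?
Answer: -19864403/23340480 ≈ -0.85107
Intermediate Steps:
((223/(-60) - 83*1/((80 - 121)*(-2*(-3) + 58))) - 501)/(193 + a(20)) = ((223/(-60) - 83*1/((80 - 121)*(-2*(-3) + 58))) - 501)/(193 + 20²) = ((223*(-1/60) - 83*(-1/(41*(6 + 58)))) - 501)/(193 + 400) = ((-223/60 - 83/(64*(-41))) - 501)/593 = ((-223/60 - 83/(-2624)) - 501)*(1/593) = ((-223/60 - 83*(-1/2624)) - 501)*(1/593) = ((-223/60 + 83/2624) - 501)*(1/593) = (-145043/39360 - 501)*(1/593) = -19864403/39360*1/593 = -19864403/23340480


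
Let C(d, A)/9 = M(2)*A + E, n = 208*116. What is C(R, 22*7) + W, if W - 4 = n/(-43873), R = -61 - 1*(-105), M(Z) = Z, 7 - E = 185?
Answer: 51482774/43873 ≈ 1173.4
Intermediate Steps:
E = -178 (E = 7 - 1*185 = 7 - 185 = -178)
n = 24128
R = 44 (R = -61 + 105 = 44)
C(d, A) = -1602 + 18*A (C(d, A) = 9*(2*A - 178) = 9*(-178 + 2*A) = -1602 + 18*A)
W = 151364/43873 (W = 4 + 24128/(-43873) = 4 + 24128*(-1/43873) = 4 - 24128/43873 = 151364/43873 ≈ 3.4501)
C(R, 22*7) + W = (-1602 + 18*(22*7)) + 151364/43873 = (-1602 + 18*154) + 151364/43873 = (-1602 + 2772) + 151364/43873 = 1170 + 151364/43873 = 51482774/43873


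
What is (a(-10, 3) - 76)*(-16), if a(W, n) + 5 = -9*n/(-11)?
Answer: 13824/11 ≈ 1256.7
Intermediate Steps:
a(W, n) = -5 + 9*n/11 (a(W, n) = -5 - 9*n/(-11) = -5 - 9*n*(-1/11) = -5 + 9*n/11)
(a(-10, 3) - 76)*(-16) = ((-5 + (9/11)*3) - 76)*(-16) = ((-5 + 27/11) - 76)*(-16) = (-28/11 - 76)*(-16) = -864/11*(-16) = 13824/11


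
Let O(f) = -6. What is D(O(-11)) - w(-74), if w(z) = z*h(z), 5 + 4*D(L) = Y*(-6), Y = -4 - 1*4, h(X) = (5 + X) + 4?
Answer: -19197/4 ≈ -4799.3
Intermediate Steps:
h(X) = 9 + X
Y = -8 (Y = -4 - 4 = -8)
D(L) = 43/4 (D(L) = -5/4 + (-8*(-6))/4 = -5/4 + (1/4)*48 = -5/4 + 12 = 43/4)
w(z) = z*(9 + z)
D(O(-11)) - w(-74) = 43/4 - (-74)*(9 - 74) = 43/4 - (-74)*(-65) = 43/4 - 1*4810 = 43/4 - 4810 = -19197/4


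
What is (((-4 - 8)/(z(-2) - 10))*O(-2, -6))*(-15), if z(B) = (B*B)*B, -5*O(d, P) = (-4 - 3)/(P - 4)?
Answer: 7/5 ≈ 1.4000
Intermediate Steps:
O(d, P) = 7/(5*(-4 + P)) (O(d, P) = -(-4 - 3)/(5*(P - 4)) = -(-7)/(5*(-4 + P)) = 7/(5*(-4 + P)))
z(B) = B³ (z(B) = B²*B = B³)
(((-4 - 8)/(z(-2) - 10))*O(-2, -6))*(-15) = (((-4 - 8)/((-2)³ - 10))*(7/(5*(-4 - 6))))*(-15) = ((-12/(-8 - 10))*((7/5)/(-10)))*(-15) = ((-12/(-18))*((7/5)*(-⅒)))*(-15) = (-12*(-1/18)*(-7/50))*(-15) = ((⅔)*(-7/50))*(-15) = -7/75*(-15) = 7/5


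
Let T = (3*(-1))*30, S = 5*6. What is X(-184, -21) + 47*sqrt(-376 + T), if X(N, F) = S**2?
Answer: 900 + 47*I*sqrt(466) ≈ 900.0 + 1014.6*I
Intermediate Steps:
S = 30
T = -90 (T = -3*30 = -90)
X(N, F) = 900 (X(N, F) = 30**2 = 900)
X(-184, -21) + 47*sqrt(-376 + T) = 900 + 47*sqrt(-376 - 90) = 900 + 47*sqrt(-466) = 900 + 47*(I*sqrt(466)) = 900 + 47*I*sqrt(466)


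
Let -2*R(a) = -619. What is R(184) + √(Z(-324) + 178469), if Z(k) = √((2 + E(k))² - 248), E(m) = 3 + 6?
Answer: 619/2 + √(178469 + I*√127) ≈ 731.96 + 0.013338*I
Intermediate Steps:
R(a) = 619/2 (R(a) = -½*(-619) = 619/2)
E(m) = 9
Z(k) = I*√127 (Z(k) = √((2 + 9)² - 248) = √(11² - 248) = √(121 - 248) = √(-127) = I*√127)
R(184) + √(Z(-324) + 178469) = 619/2 + √(I*√127 + 178469) = 619/2 + √(178469 + I*√127)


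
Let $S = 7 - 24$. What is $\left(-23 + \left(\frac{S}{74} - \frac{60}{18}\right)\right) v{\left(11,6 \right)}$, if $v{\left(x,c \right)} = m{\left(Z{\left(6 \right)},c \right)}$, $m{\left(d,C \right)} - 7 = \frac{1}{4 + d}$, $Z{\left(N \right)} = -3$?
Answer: $- \frac{23588}{111} \approx -212.5$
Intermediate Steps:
$m{\left(d,C \right)} = 7 + \frac{1}{4 + d}$
$v{\left(x,c \right)} = 8$ ($v{\left(x,c \right)} = \frac{29 + 7 \left(-3\right)}{4 - 3} = \frac{29 - 21}{1} = 1 \cdot 8 = 8$)
$S = -17$ ($S = 7 - 24 = -17$)
$\left(-23 + \left(\frac{S}{74} - \frac{60}{18}\right)\right) v{\left(11,6 \right)} = \left(-23 - \left(\frac{10}{3} + \frac{17}{74}\right)\right) 8 = \left(-23 - \frac{791}{222}\right) 8 = \left(- \frac{5897}{222}\right) 8 = - \frac{23588}{111}$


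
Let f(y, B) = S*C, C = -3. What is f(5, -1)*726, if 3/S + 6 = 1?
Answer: 6534/5 ≈ 1306.8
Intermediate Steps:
S = -⅗ (S = 3/(-6 + 1) = 3/(-5) = 3*(-⅕) = -⅗ ≈ -0.60000)
f(y, B) = 9/5 (f(y, B) = -⅗*(-3) = 9/5)
f(5, -1)*726 = (9/5)*726 = 6534/5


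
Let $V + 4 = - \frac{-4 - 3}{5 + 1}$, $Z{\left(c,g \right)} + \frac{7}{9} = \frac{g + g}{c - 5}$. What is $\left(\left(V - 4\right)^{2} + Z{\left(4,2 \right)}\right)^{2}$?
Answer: $\frac{253009}{144} \approx 1757.0$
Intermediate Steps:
$Z{\left(c,g \right)} = - \frac{7}{9} + \frac{2 g}{-5 + c}$ ($Z{\left(c,g \right)} = - \frac{7}{9} + \frac{g + g}{c - 5} = - \frac{7}{9} + \frac{2 g}{-5 + c}$)
$V = - \frac{17}{6}$ ($V = -4 - \frac{-4 - 3}{5 + 1} = -4 - - \frac{7}{6} = -4 + \frac{7}{6} = - \frac{17}{6} \approx -2.8333$)
$\left(\left(V - 4\right)^{2} + Z{\left(4,2 \right)}\right)^{2} = \left(\left(- \frac{17}{6} - 4\right)^{2} + \frac{35 - 28 + 18 \cdot 2}{9 \left(-5 + 4\right)}\right)^{2} = \left(\left(- \frac{41}{6}\right)^{2} + \frac{35 - 28 + 36}{9 \left(-1\right)}\right)^{2} = \left(\frac{1681}{36} + \frac{1}{9} \left(-1\right) 43\right)^{2} = \left(\frac{1681}{36} - \frac{43}{9}\right)^{2} = \left(\frac{503}{12}\right)^{2} = \frac{253009}{144}$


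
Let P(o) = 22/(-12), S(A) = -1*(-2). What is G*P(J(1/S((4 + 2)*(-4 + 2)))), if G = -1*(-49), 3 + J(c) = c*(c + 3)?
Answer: -539/6 ≈ -89.833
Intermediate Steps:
S(A) = 2
J(c) = -3 + c*(3 + c) (J(c) = -3 + c*(c + 3) = -3 + c*(3 + c))
P(o) = -11/6 (P(o) = 22*(-1/12) = -11/6)
G = 49
G*P(J(1/S((4 + 2)*(-4 + 2)))) = 49*(-11/6) = -539/6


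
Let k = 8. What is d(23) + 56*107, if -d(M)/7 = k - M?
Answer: 6097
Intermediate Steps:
d(M) = -56 + 7*M (d(M) = -7*(8 - M) = -56 + 7*M)
d(23) + 56*107 = (-56 + 7*23) + 56*107 = (-56 + 161) + 5992 = 105 + 5992 = 6097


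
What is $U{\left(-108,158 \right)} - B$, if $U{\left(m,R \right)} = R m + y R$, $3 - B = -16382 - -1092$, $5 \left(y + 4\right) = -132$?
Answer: $- \frac{185801}{5} \approx -37160.0$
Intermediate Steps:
$y = - \frac{152}{5}$ ($y = -4 + \frac{1}{5} \left(-132\right) = -4 - \frac{132}{5} = - \frac{152}{5} \approx -30.4$)
$B = 15293$ ($B = 3 - \left(-16382 - -1092\right) = 3 - \left(-16382 + 1092\right) = 3 - -15290 = 3 + 15290 = 15293$)
$U{\left(m,R \right)} = - \frac{152 R}{5} + R m$ ($U{\left(m,R \right)} = R m - \frac{152 R}{5} = - \frac{152 R}{5} + R m$)
$U{\left(-108,158 \right)} - B = \frac{1}{5} \cdot 158 \left(-152 + 5 \left(-108\right)\right) - 15293 = \frac{1}{5} \cdot 158 \left(-152 - 540\right) - 15293 = \frac{1}{5} \cdot 158 \left(-692\right) - 15293 = - \frac{109336}{5} - 15293 = - \frac{185801}{5}$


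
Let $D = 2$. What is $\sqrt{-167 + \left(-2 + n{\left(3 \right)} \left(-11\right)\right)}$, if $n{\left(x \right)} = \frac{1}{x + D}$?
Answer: $\frac{2 i \sqrt{1070}}{5} \approx 13.084 i$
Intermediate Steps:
$n{\left(x \right)} = \frac{1}{2 + x}$ ($n{\left(x \right)} = \frac{1}{x + 2} = \frac{1}{2 + x}$)
$\sqrt{-167 + \left(-2 + n{\left(3 \right)} \left(-11\right)\right)} = \sqrt{-167 + \left(-2 + \frac{1}{2 + 3} \left(-11\right)\right)} = \sqrt{-167 + \left(-2 + \frac{1}{5} \left(-11\right)\right)} = \sqrt{-167 - \frac{21}{5}} = \sqrt{- \frac{856}{5}} = \frac{2 i \sqrt{1070}}{5}$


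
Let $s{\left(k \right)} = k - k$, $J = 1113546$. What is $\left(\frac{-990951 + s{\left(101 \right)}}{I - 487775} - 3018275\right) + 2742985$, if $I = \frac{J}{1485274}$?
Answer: $- \frac{14245727867983399}{51748457986} \approx -2.7529 \cdot 10^{5}$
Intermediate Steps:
$s{\left(k \right)} = 0$
$I = \frac{79539}{106091}$ ($I = \frac{1113546}{1485274} = 1113546 \cdot \frac{1}{1485274} = \frac{79539}{106091} \approx 0.74972$)
$\left(\frac{-990951 + s{\left(101 \right)}}{I - 487775} - 3018275\right) + 2742985 = \left(\frac{-990951 + 0}{\frac{79539}{106091} - 487775} - 3018275\right) + 2742985 = \left(- \frac{990951}{- \frac{51748457986}{106091}} - 3018275\right) + 2742985 = \left(\left(-990951\right) \left(- \frac{106091}{51748457986}\right) - 3018275\right) + 2742985 = \left(\frac{105130982541}{51748457986} - 3018275\right) + 2742985 = - \frac{156190971896711609}{51748457986} + 2742985 = - \frac{14245727867983399}{51748457986}$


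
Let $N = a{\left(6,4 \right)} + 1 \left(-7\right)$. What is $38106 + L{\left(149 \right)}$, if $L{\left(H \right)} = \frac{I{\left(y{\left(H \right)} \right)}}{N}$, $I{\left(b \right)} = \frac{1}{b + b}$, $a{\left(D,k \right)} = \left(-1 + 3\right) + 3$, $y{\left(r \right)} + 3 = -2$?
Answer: $\frac{762121}{20} \approx 38106.0$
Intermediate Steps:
$y{\left(r \right)} = -5$ ($y{\left(r \right)} = -3 - 2 = -5$)
$a{\left(D,k \right)} = 5$ ($a{\left(D,k \right)} = 2 + 3 = 5$)
$I{\left(b \right)} = \frac{1}{2 b}$
$N = -2$ ($N = 5 + 1 \left(-7\right) = 5 - 7 = -2$)
$L{\left(H \right)} = \frac{1}{20}$ ($L{\left(H \right)} = \frac{\frac{1}{2} \frac{1}{-5}}{-2} = \frac{1}{2} \left(- \frac{1}{5}\right) \left(- \frac{1}{2}\right) = \left(- \frac{1}{10}\right) \left(- \frac{1}{2}\right) = \frac{1}{20}$)
$38106 + L{\left(149 \right)} = 38106 + \frac{1}{20} = \frac{762121}{20}$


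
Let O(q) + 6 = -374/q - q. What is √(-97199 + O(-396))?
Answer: I*√3485090/6 ≈ 311.14*I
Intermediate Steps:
O(q) = -6 - q - 374/q (O(q) = -6 + (-374/q - q) = -6 + (-q - 374/q) = -6 - q - 374/q)
√(-97199 + O(-396)) = √(-97199 + (-6 - 1*(-396) - 374/(-396))) = √(-97199 + (-6 + 396 - 374*(-1/396))) = √(-97199 + (-6 + 396 + 17/18)) = √(-97199 + 7037/18) = √(-1742545/18) = I*√3485090/6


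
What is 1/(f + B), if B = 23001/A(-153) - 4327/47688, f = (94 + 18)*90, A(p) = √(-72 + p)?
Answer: 573079468038600/5910269872437428041 + 87179361762240*I/5910269872437428041 ≈ 9.6963e-5 + 1.475e-5*I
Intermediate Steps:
f = 10080 (f = 112*90 = 10080)
B = -4327/47688 - 7667*I/5 (B = 23001/(√(-72 - 153)) - 4327/47688 = 23001/(√(-225)) - 4327*1/47688 = 23001/((15*I)) - 4327/47688 = 23001*(-I/15) - 4327/47688 = -7667*I/5 - 4327/47688 = -4327/47688 - 7667*I/5 ≈ -0.090736 - 1533.4*I)
1/(f + B) = 1/(10080 + (-4327/47688 - 7667*I/5)) = 1/(480690713/47688 - 7667*I/5) = 56853633600*(480690713/47688 + 7667*I/5)/5910269872437428041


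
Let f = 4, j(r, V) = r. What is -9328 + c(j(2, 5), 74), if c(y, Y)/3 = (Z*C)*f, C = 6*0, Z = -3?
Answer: -9328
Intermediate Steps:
C = 0
c(y, Y) = 0 (c(y, Y) = 3*(-3*0*4) = 3*(0*4) = 3*0 = 0)
-9328 + c(j(2, 5), 74) = -9328 + 0 = -9328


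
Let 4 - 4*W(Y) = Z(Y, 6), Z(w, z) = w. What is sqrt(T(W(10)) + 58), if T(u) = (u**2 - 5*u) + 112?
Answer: sqrt(719)/2 ≈ 13.407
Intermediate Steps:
W(Y) = 1 - Y/4
T(u) = 112 + u**2 - 5*u
sqrt(T(W(10)) + 58) = sqrt((112 + (1 - 1/4*10)**2 - 5*(1 - 1/4*10)) + 58) = sqrt((112 + (1 - 5/2)**2 - 5*(1 - 5/2)) + 58) = sqrt((112 + (-3/2)**2 - 5*(-3/2)) + 58) = sqrt((112 + 9/4 + 15/2) + 58) = sqrt(487/4 + 58) = sqrt(719/4) = sqrt(719)/2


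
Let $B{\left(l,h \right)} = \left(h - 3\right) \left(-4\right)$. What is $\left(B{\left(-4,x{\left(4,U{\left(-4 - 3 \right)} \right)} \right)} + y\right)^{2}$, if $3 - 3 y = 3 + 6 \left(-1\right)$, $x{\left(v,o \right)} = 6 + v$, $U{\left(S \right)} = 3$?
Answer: $676$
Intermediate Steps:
$B{\left(l,h \right)} = 12 - 4 h$ ($B{\left(l,h \right)} = \left(-3 + h\right) \left(-4\right) = 12 - 4 h$)
$y = 2$ ($y = 1 - \frac{3 + 6 \left(-1\right)}{3} = 1 - \frac{3 - 6}{3} = 1 - -1 = 1 + 1 = 2$)
$\left(B{\left(-4,x{\left(4,U{\left(-4 - 3 \right)} \right)} \right)} + y\right)^{2} = \left(\left(12 - 4 \left(6 + 4\right)\right) + 2\right)^{2} = \left(\left(12 - 40\right) + 2\right)^{2} = \left(-28 + 2\right)^{2} = \left(-26\right)^{2} = 676$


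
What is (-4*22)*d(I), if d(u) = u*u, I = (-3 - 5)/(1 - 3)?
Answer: -1408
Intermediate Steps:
I = 4 (I = -8/(-2) = -8*(-1/2) = 4)
d(u) = u**2
(-4*22)*d(I) = -4*22*4**2 = -88*16 = -1408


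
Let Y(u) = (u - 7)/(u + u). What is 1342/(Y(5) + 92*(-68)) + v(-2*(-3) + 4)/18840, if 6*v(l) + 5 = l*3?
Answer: -50514425/235733616 ≈ -0.21429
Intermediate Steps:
Y(u) = (-7 + u)/(2*u) (Y(u) = (-7 + u)/((2*u)) = (-7 + u)*(1/(2*u)) = (-7 + u)/(2*u))
v(l) = -⅚ + l/2 (v(l) = -⅚ + (l*3)/6 = -⅚ + (3*l)/6 = -⅚ + l/2)
1342/(Y(5) + 92*(-68)) + v(-2*(-3) + 4)/18840 = 1342/((½)*(-7 + 5)/5 + 92*(-68)) + (-⅚ + (-2*(-3) + 4)/2)/18840 = 1342/((½)*(⅕)*(-2) - 6256) + (-⅚ + (6 + 4)/2)*(1/18840) = 1342/(-⅕ - 6256) + (-⅚ + (½)*10)*(1/18840) = 1342/(-31281/5) + (-⅚ + 5)*(1/18840) = 1342*(-5/31281) + (25/6)*(1/18840) = -6710/31281 + 5/22608 = -50514425/235733616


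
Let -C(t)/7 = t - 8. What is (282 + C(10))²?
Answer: 71824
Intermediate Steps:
C(t) = 56 - 7*t (C(t) = -7*(t - 8) = -7*(-8 + t) = 56 - 7*t)
(282 + C(10))² = (282 + (56 - 7*10))² = (282 + (56 - 70))² = (282 - 14)² = 268² = 71824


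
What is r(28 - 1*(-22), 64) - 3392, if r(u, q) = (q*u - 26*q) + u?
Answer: -1806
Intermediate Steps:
r(u, q) = u - 26*q + q*u (r(u, q) = (-26*q + q*u) + u = u - 26*q + q*u)
r(28 - 1*(-22), 64) - 3392 = ((28 - 1*(-22)) - 26*64 + 64*(28 - 1*(-22))) - 3392 = ((28 + 22) - 1664 + 64*(28 + 22)) - 3392 = (50 - 1664 + 64*50) - 3392 = (50 - 1664 + 3200) - 3392 = 1586 - 3392 = -1806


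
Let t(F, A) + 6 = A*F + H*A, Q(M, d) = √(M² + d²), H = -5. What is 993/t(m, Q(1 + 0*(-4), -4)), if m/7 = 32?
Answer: 662/90589 + 24163*√17/90589 ≈ 1.1071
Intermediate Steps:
m = 224 (m = 7*32 = 224)
t(F, A) = -6 - 5*A + A*F (t(F, A) = -6 + (A*F - 5*A) = -6 + (-5*A + A*F) = -6 - 5*A + A*F)
993/t(m, Q(1 + 0*(-4), -4)) = 993/(-6 - 5*√((1 + 0*(-4))² + (-4)²) + √((1 + 0*(-4))² + (-4)²)*224) = 993/(-6 - 5*√((1 + 0)² + 16) + √((1 + 0)² + 16)*224) = 993/(-6 - 5*√(1² + 16) + √(1² + 16)*224) = 993/(-6 - 5*√(1 + 16) + √(1 + 16)*224) = 993/(-6 - 5*√17 + √17*224) = 993/(-6 - 5*√17 + 224*√17) = 993/(-6 + 219*√17)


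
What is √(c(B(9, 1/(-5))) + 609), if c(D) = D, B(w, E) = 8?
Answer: √617 ≈ 24.839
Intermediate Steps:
√(c(B(9, 1/(-5))) + 609) = √(8 + 609) = √617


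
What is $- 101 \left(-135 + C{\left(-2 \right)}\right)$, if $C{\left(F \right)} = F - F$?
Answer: $13635$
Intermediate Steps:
$C{\left(F \right)} = 0$
$- 101 \left(-135 + C{\left(-2 \right)}\right) = - 101 \left(-135 + 0\right) = \left(-101\right) \left(-135\right) = 13635$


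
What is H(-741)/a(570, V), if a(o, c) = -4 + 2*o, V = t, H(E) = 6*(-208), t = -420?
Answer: -78/71 ≈ -1.0986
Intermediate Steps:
H(E) = -1248
V = -420
H(-741)/a(570, V) = -1248/(-4 + 2*570) = -1248/(-4 + 1140) = -1248/1136 = -1248*1/1136 = -78/71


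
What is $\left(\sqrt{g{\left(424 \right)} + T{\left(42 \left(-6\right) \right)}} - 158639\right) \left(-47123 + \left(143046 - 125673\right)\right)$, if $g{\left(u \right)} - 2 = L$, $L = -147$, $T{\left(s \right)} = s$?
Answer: $4719510250 - 29750 i \sqrt{397} \approx 4.7195 \cdot 10^{9} - 5.9277 \cdot 10^{5} i$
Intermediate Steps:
$g{\left(u \right)} = -145$ ($g{\left(u \right)} = 2 - 147 = -145$)
$\left(\sqrt{g{\left(424 \right)} + T{\left(42 \left(-6\right) \right)}} - 158639\right) \left(-47123 + \left(143046 - 125673\right)\right) = \left(\sqrt{-145 + 42 \left(-6\right)} - 158639\right) \left(-47123 + \left(143046 - 125673\right)\right) = \left(\sqrt{-145 - 252} - 158639\right) \left(-47123 + 17373\right) = \left(\sqrt{-397} - 158639\right) \left(-29750\right) = \left(i \sqrt{397} - 158639\right) \left(-29750\right) = \left(-158639 + i \sqrt{397}\right) \left(-29750\right) = 4719510250 - 29750 i \sqrt{397}$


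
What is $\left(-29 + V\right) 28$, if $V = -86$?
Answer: $-3220$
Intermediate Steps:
$\left(-29 + V\right) 28 = \left(-29 - 86\right) 28 = \left(-115\right) 28 = -3220$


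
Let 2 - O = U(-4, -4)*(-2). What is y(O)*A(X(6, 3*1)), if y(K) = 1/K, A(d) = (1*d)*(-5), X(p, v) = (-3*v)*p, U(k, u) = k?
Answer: -45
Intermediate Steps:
X(p, v) = -3*p*v
O = -6 (O = 2 - (-4)*(-2) = 2 - 1*8 = 2 - 8 = -6)
A(d) = -5*d (A(d) = d*(-5) = -5*d)
y(O)*A(X(6, 3*1)) = (-(-15)*6*3*1)/(-6) = -(-5)*(-3*6*3)/6 = -(-5)*(-54)/6 = -1/6*270 = -45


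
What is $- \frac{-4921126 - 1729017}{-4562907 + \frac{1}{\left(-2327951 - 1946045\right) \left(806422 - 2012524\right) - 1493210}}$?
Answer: $- \frac{34280646788969444626}{23521208972185440473} \approx -1.4574$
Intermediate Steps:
$- \frac{-4921126 - 1729017}{-4562907 + \frac{1}{\left(-2327951 - 1946045\right) \left(806422 - 2012524\right) - 1493210}} = - \frac{-6650143}{-4562907 + \frac{1}{\left(-4273996\right) \left(-1206102\right) - 1493210}} = - \frac{-6650143}{-4562907 + \frac{1}{5154875123592 - 1493210}} = - \frac{-6650143}{-4562907 + \frac{1}{5154873630382}} = - \frac{-6650143}{- \frac{23521208972185440473}{5154873630382}} = - \frac{\left(-6650143\right) \left(-5154873630382\right)}{23521208972185440473} = \left(-1\right) \frac{34280646788969444626}{23521208972185440473} = - \frac{34280646788969444626}{23521208972185440473}$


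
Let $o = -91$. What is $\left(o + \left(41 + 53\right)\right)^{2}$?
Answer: $9$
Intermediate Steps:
$\left(o + \left(41 + 53\right)\right)^{2} = \left(-91 + \left(41 + 53\right)\right)^{2} = \left(-91 + 94\right)^{2} = 3^{2} = 9$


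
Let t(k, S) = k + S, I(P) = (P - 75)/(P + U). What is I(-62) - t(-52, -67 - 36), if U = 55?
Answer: 1222/7 ≈ 174.57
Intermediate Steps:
I(P) = (-75 + P)/(55 + P) (I(P) = (P - 75)/(P + 55) = (-75 + P)/(55 + P))
t(k, S) = S + k
I(-62) - t(-52, -67 - 36) = (-75 - 62)/(55 - 62) - ((-67 - 36) - 52) = -137/(-7) - (-103 - 52) = -1/7*(-137) - 1*(-155) = 137/7 + 155 = 1222/7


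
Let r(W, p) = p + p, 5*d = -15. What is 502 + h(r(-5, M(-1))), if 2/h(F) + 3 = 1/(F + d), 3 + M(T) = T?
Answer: 8523/17 ≈ 501.35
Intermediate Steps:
d = -3 (d = (⅕)*(-15) = -3)
M(T) = -3 + T
r(W, p) = 2*p
h(F) = 2/(-3 + 1/(-3 + F)) (h(F) = 2/(-3 + 1/(F - 3)) = 2/(-3 + 1/(-3 + F)))
502 + h(r(-5, M(-1))) = 502 + 2*(3 - 2*(-3 - 1))/(-10 + 3*(2*(-3 - 1))) = 502 + 2*(3 - 2*(-4))/(-10 + 3*(2*(-4))) = 502 + 2*(3 - 1*(-8))/(-10 + 3*(-8)) = 502 + 2*(3 + 8)/(-10 - 24) = 502 + 2*11/(-34) = 502 + 2*(-1/34)*11 = 502 - 11/17 = 8523/17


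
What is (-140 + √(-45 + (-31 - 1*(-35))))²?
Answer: (140 - I*√41)² ≈ 19559.0 - 1792.9*I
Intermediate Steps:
(-140 + √(-45 + (-31 - 1*(-35))))² = (-140 + √(-45 + (-31 + 35)))² = (-140 + √(-45 + 4))² = (-140 + √(-41))² = (-140 + I*√41)²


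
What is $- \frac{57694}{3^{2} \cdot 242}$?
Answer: $- \frac{28847}{1089} \approx -26.489$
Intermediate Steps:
$- \frac{57694}{3^{2} \cdot 242} = - \frac{57694}{9 \cdot 242} = - \frac{57694}{2178} = \left(-57694\right) \frac{1}{2178} = - \frac{28847}{1089}$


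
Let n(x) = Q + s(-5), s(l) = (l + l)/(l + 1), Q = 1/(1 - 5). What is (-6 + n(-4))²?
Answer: 225/16 ≈ 14.063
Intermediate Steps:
Q = -¼ (Q = 1/(-4) = -¼ ≈ -0.25000)
s(l) = 2*l/(1 + l) (s(l) = (2*l)/(1 + l) = 2*l/(1 + l))
n(x) = 9/4 (n(x) = -¼ + 2*(-5)/(1 - 5) = -¼ + 2*(-5)/(-4) = -¼ + 2*(-5)*(-¼) = -¼ + 5/2 = 9/4)
(-6 + n(-4))² = (-6 + 9/4)² = (-15/4)² = 225/16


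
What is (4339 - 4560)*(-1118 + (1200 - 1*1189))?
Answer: 244647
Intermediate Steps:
(4339 - 4560)*(-1118 + (1200 - 1*1189)) = -221*(-1118 + (1200 - 1189)) = -221*(-1118 + 11) = -221*(-1107) = 244647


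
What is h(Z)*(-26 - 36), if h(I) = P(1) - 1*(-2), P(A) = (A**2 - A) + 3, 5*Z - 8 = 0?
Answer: -310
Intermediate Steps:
Z = 8/5 (Z = 8/5 + (1/5)*0 = 8/5 + 0 = 8/5 ≈ 1.6000)
P(A) = 3 + A**2 - A
h(I) = 5 (h(I) = (3 + 1**2 - 1*1) - 1*(-2) = (3 + 1 - 1) + 2 = 3 + 2 = 5)
h(Z)*(-26 - 36) = 5*(-26 - 36) = 5*(-62) = -310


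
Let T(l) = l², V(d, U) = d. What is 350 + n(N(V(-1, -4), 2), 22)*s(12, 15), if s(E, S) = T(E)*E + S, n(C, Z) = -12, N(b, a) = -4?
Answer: -20566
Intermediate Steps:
s(E, S) = S + E³ (s(E, S) = E²*E + S = E³ + S = S + E³)
350 + n(N(V(-1, -4), 2), 22)*s(12, 15) = 350 - 12*(15 + 12³) = 350 - 12*(15 + 1728) = 350 - 12*1743 = 350 - 20916 = -20566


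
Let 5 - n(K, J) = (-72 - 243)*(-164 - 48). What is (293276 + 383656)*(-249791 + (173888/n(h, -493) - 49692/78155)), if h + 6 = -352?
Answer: -176493259574922787116/1043760025 ≈ -1.6909e+11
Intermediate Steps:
h = -358 (h = -6 - 352 = -358)
n(K, J) = -66775 (n(K, J) = 5 - (-72 - 243)*(-164 - 48) = 5 - (-315)*(-212) = 5 - 1*66780 = 5 - 66780 = -66775)
(293276 + 383656)*(-249791 + (173888/n(h, -493) - 49692/78155)) = (293276 + 383656)*(-249791 + (173888/(-66775) - 49692/78155)) = 676932*(-249791 + (173888*(-1/66775) - 49692*1/78155)) = 676932*(-249791 + (-173888/66775 - 49692/78155)) = 676932*(-249791 - 3381679988/1043760025) = 676932*(-260725242084763/1043760025) = -176493259574922787116/1043760025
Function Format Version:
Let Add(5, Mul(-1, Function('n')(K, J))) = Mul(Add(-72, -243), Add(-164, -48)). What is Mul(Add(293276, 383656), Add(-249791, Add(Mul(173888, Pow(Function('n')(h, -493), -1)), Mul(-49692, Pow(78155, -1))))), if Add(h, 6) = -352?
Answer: Rational(-176493259574922787116, 1043760025) ≈ -1.6909e+11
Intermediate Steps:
h = -358 (h = Add(-6, -352) = -358)
Function('n')(K, J) = -66775 (Function('n')(K, J) = Add(5, Mul(-1, Mul(Add(-72, -243), Add(-164, -48)))) = Add(5, Mul(-1, Mul(-315, -212))) = Add(5, Mul(-1, 66780)) = Add(5, -66780) = -66775)
Mul(Add(293276, 383656), Add(-249791, Add(Mul(173888, Pow(Function('n')(h, -493), -1)), Mul(-49692, Pow(78155, -1))))) = Mul(Add(293276, 383656), Add(-249791, Add(Mul(173888, Pow(-66775, -1)), Mul(-49692, Pow(78155, -1))))) = Mul(676932, Add(-249791, Add(Mul(173888, Rational(-1, 66775)), Mul(-49692, Rational(1, 78155))))) = Mul(676932, Add(-249791, Add(Rational(-173888, 66775), Rational(-49692, 78155)))) = Mul(676932, Add(-249791, Rational(-3381679988, 1043760025))) = Mul(676932, Rational(-260725242084763, 1043760025)) = Rational(-176493259574922787116, 1043760025)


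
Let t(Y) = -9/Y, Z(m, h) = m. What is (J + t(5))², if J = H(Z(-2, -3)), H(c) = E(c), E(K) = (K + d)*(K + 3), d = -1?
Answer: 576/25 ≈ 23.040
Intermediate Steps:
E(K) = (-1 + K)*(3 + K) (E(K) = (K - 1)*(K + 3) = (-1 + K)*(3 + K))
H(c) = -3 + c² + 2*c
J = -3 (J = -3 + (-2)² + 2*(-2) = -3 + 4 - 4 = -3)
(J + t(5))² = (-3 - 9/5)² = (-24/5)² = 576/25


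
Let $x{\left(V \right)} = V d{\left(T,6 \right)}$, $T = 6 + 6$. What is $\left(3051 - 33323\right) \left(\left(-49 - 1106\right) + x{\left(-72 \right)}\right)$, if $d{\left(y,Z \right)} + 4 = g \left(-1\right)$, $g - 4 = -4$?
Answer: $26245824$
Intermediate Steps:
$g = 0$ ($g = 4 - 4 = 0$)
$T = 12$
$d{\left(y,Z \right)} = -4$ ($d{\left(y,Z \right)} = -4 + 0 \left(-1\right) = -4 + 0 = -4$)
$x{\left(V \right)} = - 4 V$ ($x{\left(V \right)} = V \left(-4\right) = - 4 V$)
$\left(3051 - 33323\right) \left(\left(-49 - 1106\right) + x{\left(-72 \right)}\right) = \left(3051 - 33323\right) \left(\left(-49 - 1106\right) - -288\right) = - 30272 \left(\left(-49 - 1106\right) + 288\right) = - 30272 \left(-1155 + 288\right) = \left(-30272\right) \left(-867\right) = 26245824$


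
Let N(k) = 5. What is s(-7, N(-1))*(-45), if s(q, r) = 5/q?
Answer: 225/7 ≈ 32.143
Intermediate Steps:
s(-7, N(-1))*(-45) = (5/(-7))*(-45) = (5*(-⅐))*(-45) = -5/7*(-45) = 225/7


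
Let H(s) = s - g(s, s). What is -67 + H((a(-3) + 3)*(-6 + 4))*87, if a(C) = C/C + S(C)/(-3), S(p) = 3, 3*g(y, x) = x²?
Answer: -1633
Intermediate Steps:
g(y, x) = x²/3
a(C) = 0 (a(C) = C/C + 3/(-3) = 1 + 3*(-⅓) = 1 - 1 = 0)
H(s) = s - s²/3
-67 + H((a(-3) + 3)*(-6 + 4))*87 = -67 + (((0 + 3)*(-6 + 4))*(3 - (0 + 3)*(-6 + 4))/3)*87 = -67 + ((3*(-2))*(3 - 3*(-2))/3)*87 = -67 + ((⅓)*(-6)*(3 - 1*(-6)))*87 = -67 + ((⅓)*(-6)*(3 + 6))*87 = -67 + ((⅓)*(-6)*9)*87 = -67 - 18*87 = -67 - 1566 = -1633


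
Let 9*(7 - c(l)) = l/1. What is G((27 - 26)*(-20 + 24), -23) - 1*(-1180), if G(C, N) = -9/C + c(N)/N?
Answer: 974833/828 ≈ 1177.3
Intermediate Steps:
c(l) = 7 - l/9 (c(l) = 7 - l/(9*1) = 7 - l/9)
G(C, N) = -9/C + (7 - N/9)/N
G((27 - 26)*(-20 + 24), -23) - 1*(-1180) = (-⅑ - 9*1/((-20 + 24)*(27 - 26)) + 7/(-23)) - 1*(-1180) = (-⅑ - 9/(1*4) + 7*(-1/23)) + 1180 = (-⅑ - 9/4 - 7/23) + 1180 = -2207/828 + 1180 = 974833/828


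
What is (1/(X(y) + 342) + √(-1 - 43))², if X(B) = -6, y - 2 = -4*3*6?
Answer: -4967423/112896 + I*√11/84 ≈ -44.0 + 0.039484*I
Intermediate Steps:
y = -70 (y = 2 - 4*3*6 = 2 - 12*6 = 2 - 72 = -70)
(1/(X(y) + 342) + √(-1 - 43))² = (1/(-6 + 342) + √(-1 - 43))² = (1/336 + √(-44))² = (1/336 + 2*I*√11)²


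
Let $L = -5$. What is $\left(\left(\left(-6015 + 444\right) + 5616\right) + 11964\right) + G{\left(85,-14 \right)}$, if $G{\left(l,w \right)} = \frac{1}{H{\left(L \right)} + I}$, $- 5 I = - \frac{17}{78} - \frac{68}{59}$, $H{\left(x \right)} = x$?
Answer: $\frac{1305871677}{108743} \approx 12009.0$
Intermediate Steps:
$I = \frac{6307}{23010}$ ($I = - \frac{- \frac{17}{78} - \frac{68}{59}}{5} = \left(- \frac{1}{5}\right) \left(- \frac{6307}{4602}\right) = \frac{6307}{23010} \approx 0.2741$)
$G{\left(l,w \right)} = - \frac{23010}{108743}$ ($G{\left(l,w \right)} = \frac{1}{-5 + \frac{6307}{23010}} = \frac{1}{- \frac{108743}{23010}} = - \frac{23010}{108743}$)
$\left(\left(\left(-6015 + 444\right) + 5616\right) + 11964\right) + G{\left(85,-14 \right)} = \left(\left(\left(-6015 + 444\right) + 5616\right) + 11964\right) - \frac{23010}{108743} = \left(\left(-5571 + 5616\right) + 11964\right) - \frac{23010}{108743} = \left(45 + 11964\right) - \frac{23010}{108743} = 12009 - \frac{23010}{108743} = \frac{1305871677}{108743}$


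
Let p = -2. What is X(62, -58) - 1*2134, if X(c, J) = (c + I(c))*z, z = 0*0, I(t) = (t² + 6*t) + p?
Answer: -2134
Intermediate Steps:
I(t) = -2 + t² + 6*t (I(t) = (t² + 6*t) - 2 = -2 + t² + 6*t)
z = 0
X(c, J) = 0 (X(c, J) = (c + (-2 + c² + 6*c))*0 = (-2 + c² + 7*c)*0 = 0)
X(62, -58) - 1*2134 = 0 - 1*2134 = 0 - 2134 = -2134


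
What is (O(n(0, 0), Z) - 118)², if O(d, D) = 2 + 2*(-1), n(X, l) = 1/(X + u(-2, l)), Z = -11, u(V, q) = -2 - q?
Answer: 13924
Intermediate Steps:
n(X, l) = 1/(-2 + X - l) (n(X, l) = 1/(X + (-2 - l)) = 1/(-2 + X - l))
O(d, D) = 0 (O(d, D) = 2 - 2 = 0)
(O(n(0, 0), Z) - 118)² = (0 - 118)² = (-118)² = 13924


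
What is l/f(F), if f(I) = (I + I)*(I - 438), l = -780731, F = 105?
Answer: 111533/9990 ≈ 11.164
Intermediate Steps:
f(I) = 2*I*(-438 + I) (f(I) = (2*I)*(-438 + I) = 2*I*(-438 + I))
l/f(F) = -780731*1/(210*(-438 + 105)) = -780731/(2*105*(-333)) = -780731/(-69930) = -780731*(-1/69930) = 111533/9990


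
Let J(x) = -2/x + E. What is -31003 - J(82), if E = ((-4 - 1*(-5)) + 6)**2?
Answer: -1273131/41 ≈ -31052.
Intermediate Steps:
E = 49 (E = ((-4 + 5) + 6)**2 = (1 + 6)**2 = 7**2 = 49)
J(x) = 49 - 2/x (J(x) = -2/x + 49 = 49 - 2/x)
-31003 - J(82) = -31003 - (49 - 2/82) = -31003 - (49 - 2*1/82) = -31003 - (49 - 1/41) = -31003 - 1*2008/41 = -31003 - 2008/41 = -1273131/41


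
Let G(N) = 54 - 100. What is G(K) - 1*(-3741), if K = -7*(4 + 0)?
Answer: 3695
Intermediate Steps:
K = -28 (K = -7*4 = -28)
G(N) = -46
G(K) - 1*(-3741) = -46 - 1*(-3741) = -46 + 3741 = 3695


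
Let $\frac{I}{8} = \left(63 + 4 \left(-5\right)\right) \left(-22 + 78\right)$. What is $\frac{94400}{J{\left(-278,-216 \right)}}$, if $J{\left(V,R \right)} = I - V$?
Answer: $\frac{47200}{9771} \approx 4.8306$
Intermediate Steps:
$I = 19264$ ($I = 8 \left(63 + 4 \left(-5\right)\right) \left(-22 + 78\right) = 8 \left(63 - 20\right) 56 = 8 \cdot 43 \cdot 56 = 8 \cdot 2408 = 19264$)
$J{\left(V,R \right)} = 19264 - V$
$\frac{94400}{J{\left(-278,-216 \right)}} = \frac{94400}{19264 - -278} = \frac{94400}{19264 + 278} = \frac{94400}{19542} = 94400 \cdot \frac{1}{19542} = \frac{47200}{9771}$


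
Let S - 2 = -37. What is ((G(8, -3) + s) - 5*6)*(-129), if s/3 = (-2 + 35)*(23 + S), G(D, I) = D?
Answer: 156090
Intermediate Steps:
S = -35 (S = 2 - 37 = -35)
s = -1188 (s = 3*((-2 + 35)*(23 - 35)) = 3*(33*(-12)) = 3*(-396) = -1188)
((G(8, -3) + s) - 5*6)*(-129) = ((8 - 1188) - 5*6)*(-129) = (-1180 - 30)*(-129) = -1210*(-129) = 156090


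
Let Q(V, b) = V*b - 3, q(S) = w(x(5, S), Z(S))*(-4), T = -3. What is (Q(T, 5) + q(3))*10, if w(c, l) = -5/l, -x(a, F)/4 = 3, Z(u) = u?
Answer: -340/3 ≈ -113.33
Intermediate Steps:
x(a, F) = -12 (x(a, F) = -4*3 = -12)
q(S) = 20/S (q(S) = -5/S*(-4) = 20/S)
Q(V, b) = -3 + V*b
(Q(T, 5) + q(3))*10 = ((-3 - 3*5) + 20/3)*10 = ((-3 - 15) + 20*(1/3))*10 = (-18 + 20/3)*10 = -34/3*10 = -340/3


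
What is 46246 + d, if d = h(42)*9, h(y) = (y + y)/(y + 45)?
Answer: 1341386/29 ≈ 46255.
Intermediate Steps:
h(y) = 2*y/(45 + y) (h(y) = (2*y)/(45 + y) = 2*y/(45 + y))
d = 252/29 (d = (2*42/(45 + 42))*9 = (2*42/87)*9 = (2*42*(1/87))*9 = (28/29)*9 = 252/29 ≈ 8.6897)
46246 + d = 46246 + 252/29 = 1341386/29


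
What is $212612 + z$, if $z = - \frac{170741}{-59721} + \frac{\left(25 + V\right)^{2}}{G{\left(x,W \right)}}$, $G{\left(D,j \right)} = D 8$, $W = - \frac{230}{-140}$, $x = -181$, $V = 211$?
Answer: $\frac{2297844753131}{10809501} \approx 2.1258 \cdot 10^{5}$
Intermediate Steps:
$W = \frac{23}{14}$ ($W = \left(-230\right) \left(- \frac{1}{140}\right) = \frac{23}{14} \approx 1.6429$)
$G{\left(D,j \right)} = 8 D$
$z = - \frac{384873481}{10809501}$ ($z = - \frac{170741}{-59721} + \frac{\left(25 + 211\right)^{2}}{8 \left(-181\right)} = \left(-170741\right) \left(- \frac{1}{59721}\right) + \frac{236^{2}}{-1448} = \frac{170741}{59721} + 55696 \left(- \frac{1}{1448}\right) = \frac{170741}{59721} - \frac{6962}{181} = - \frac{384873481}{10809501} \approx -35.605$)
$212612 + z = 212612 - \frac{384873481}{10809501} = \frac{2297844753131}{10809501}$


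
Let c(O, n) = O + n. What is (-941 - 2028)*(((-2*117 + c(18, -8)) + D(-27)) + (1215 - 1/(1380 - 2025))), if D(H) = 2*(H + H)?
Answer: -1690952384/645 ≈ -2.6216e+6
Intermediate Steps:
D(H) = 4*H (D(H) = 2*(2*H) = 4*H)
(-941 - 2028)*(((-2*117 + c(18, -8)) + D(-27)) + (1215 - 1/(1380 - 2025))) = (-941 - 2028)*(((-2*117 + (18 - 8)) + 4*(-27)) + (1215 - 1/(1380 - 2025))) = -2969*(((-234 + 10) - 108) + (1215 - 1/(-645))) = -2969*((-224 - 108) + (1215 - 1*(-1/645))) = -2969*(-332 + (1215 + 1/645)) = -2969*(-332 + 783676/645) = -2969*569536/645 = -1690952384/645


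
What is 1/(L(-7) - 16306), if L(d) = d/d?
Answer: -1/16305 ≈ -6.1331e-5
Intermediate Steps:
L(d) = 1
1/(L(-7) - 16306) = 1/(1 - 16306) = 1/(-16305) = -1/16305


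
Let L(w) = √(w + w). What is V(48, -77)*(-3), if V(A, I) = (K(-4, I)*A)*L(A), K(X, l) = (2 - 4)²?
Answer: -2304*√6 ≈ -5643.6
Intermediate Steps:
K(X, l) = 4 (K(X, l) = (-2)² = 4)
L(w) = √2*√w (L(w) = √(2*w) = √2*√w)
V(A, I) = 4*√2*A^(3/2) (V(A, I) = (4*A)*(√2*√A) = 4*√2*A^(3/2))
V(48, -77)*(-3) = (4*√2*48^(3/2))*(-3) = (4*√2*(192*√3))*(-3) = (768*√6)*(-3) = -2304*√6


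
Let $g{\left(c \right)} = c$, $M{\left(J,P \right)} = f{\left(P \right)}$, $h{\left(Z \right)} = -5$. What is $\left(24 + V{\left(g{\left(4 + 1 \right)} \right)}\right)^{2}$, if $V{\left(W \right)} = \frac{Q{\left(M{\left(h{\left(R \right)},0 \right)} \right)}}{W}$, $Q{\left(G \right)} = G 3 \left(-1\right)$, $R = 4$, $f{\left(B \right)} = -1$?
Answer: $\frac{15129}{25} \approx 605.16$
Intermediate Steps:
$M{\left(J,P \right)} = -1$
$Q{\left(G \right)} = - 3 G$ ($Q{\left(G \right)} = 3 G \left(-1\right) = - 3 G$)
$V{\left(W \right)} = \frac{3}{W}$ ($V{\left(W \right)} = \frac{\left(-3\right) \left(-1\right)}{W} = \frac{3}{W}$)
$\left(24 + V{\left(g{\left(4 + 1 \right)} \right)}\right)^{2} = \left(24 + \frac{3}{4 + 1}\right)^{2} = \left(24 + \frac{3}{5}\right)^{2} = \left(\frac{123}{5}\right)^{2} = \frac{15129}{25}$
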